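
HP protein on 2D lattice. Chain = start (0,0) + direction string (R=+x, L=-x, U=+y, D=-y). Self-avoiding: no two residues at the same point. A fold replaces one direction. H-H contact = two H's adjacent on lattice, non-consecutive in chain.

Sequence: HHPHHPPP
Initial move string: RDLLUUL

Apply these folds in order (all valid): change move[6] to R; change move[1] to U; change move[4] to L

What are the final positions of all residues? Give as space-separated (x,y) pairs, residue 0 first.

Answer: (0,0) (1,0) (1,1) (0,1) (-1,1) (-2,1) (-2,2) (-1,2)

Derivation:
Initial moves: RDLLUUL
Fold: move[6]->R => RDLLUUR (positions: [(0, 0), (1, 0), (1, -1), (0, -1), (-1, -1), (-1, 0), (-1, 1), (0, 1)])
Fold: move[1]->U => RULLUUR (positions: [(0, 0), (1, 0), (1, 1), (0, 1), (-1, 1), (-1, 2), (-1, 3), (0, 3)])
Fold: move[4]->L => RULLLUR (positions: [(0, 0), (1, 0), (1, 1), (0, 1), (-1, 1), (-2, 1), (-2, 2), (-1, 2)])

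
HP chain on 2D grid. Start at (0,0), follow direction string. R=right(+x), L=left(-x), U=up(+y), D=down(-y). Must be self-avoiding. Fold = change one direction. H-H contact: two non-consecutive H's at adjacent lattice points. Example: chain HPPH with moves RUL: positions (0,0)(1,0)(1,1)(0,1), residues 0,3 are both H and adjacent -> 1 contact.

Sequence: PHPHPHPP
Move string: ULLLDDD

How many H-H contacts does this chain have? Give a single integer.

Answer: 0

Derivation:
Positions: [(0, 0), (0, 1), (-1, 1), (-2, 1), (-3, 1), (-3, 0), (-3, -1), (-3, -2)]
No H-H contacts found.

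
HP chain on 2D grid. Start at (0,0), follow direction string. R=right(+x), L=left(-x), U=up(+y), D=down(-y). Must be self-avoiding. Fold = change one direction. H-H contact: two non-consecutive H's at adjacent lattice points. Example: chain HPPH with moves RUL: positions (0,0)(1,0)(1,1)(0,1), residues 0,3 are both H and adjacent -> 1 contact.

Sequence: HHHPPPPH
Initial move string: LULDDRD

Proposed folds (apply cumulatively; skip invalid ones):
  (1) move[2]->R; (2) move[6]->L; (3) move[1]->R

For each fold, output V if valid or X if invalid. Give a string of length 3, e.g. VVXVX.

Answer: XXX

Derivation:
Initial: LULDDRD -> [(0, 0), (-1, 0), (-1, 1), (-2, 1), (-2, 0), (-2, -1), (-1, -1), (-1, -2)]
Fold 1: move[2]->R => LURDDRD INVALID (collision), skipped
Fold 2: move[6]->L => LULDDRL INVALID (collision), skipped
Fold 3: move[1]->R => LRLDDRD INVALID (collision), skipped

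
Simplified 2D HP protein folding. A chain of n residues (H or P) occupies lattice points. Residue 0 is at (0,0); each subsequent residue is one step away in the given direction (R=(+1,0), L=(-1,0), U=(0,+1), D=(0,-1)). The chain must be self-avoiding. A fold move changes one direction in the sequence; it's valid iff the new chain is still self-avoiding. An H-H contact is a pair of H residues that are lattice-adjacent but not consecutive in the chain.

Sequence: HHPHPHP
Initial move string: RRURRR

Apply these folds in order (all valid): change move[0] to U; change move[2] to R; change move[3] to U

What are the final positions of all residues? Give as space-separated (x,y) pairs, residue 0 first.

Initial moves: RRURRR
Fold: move[0]->U => URURRR (positions: [(0, 0), (0, 1), (1, 1), (1, 2), (2, 2), (3, 2), (4, 2)])
Fold: move[2]->R => URRRRR (positions: [(0, 0), (0, 1), (1, 1), (2, 1), (3, 1), (4, 1), (5, 1)])
Fold: move[3]->U => URRURR (positions: [(0, 0), (0, 1), (1, 1), (2, 1), (2, 2), (3, 2), (4, 2)])

Answer: (0,0) (0,1) (1,1) (2,1) (2,2) (3,2) (4,2)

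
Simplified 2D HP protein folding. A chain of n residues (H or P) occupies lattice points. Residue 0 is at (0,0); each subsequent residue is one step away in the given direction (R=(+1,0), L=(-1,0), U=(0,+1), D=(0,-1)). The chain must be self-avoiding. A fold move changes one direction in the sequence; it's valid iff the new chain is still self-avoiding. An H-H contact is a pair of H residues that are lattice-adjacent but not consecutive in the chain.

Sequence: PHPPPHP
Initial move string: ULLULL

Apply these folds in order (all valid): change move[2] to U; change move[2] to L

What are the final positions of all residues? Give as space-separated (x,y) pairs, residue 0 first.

Answer: (0,0) (0,1) (-1,1) (-2,1) (-2,2) (-3,2) (-4,2)

Derivation:
Initial moves: ULLULL
Fold: move[2]->U => ULUULL (positions: [(0, 0), (0, 1), (-1, 1), (-1, 2), (-1, 3), (-2, 3), (-3, 3)])
Fold: move[2]->L => ULLULL (positions: [(0, 0), (0, 1), (-1, 1), (-2, 1), (-2, 2), (-3, 2), (-4, 2)])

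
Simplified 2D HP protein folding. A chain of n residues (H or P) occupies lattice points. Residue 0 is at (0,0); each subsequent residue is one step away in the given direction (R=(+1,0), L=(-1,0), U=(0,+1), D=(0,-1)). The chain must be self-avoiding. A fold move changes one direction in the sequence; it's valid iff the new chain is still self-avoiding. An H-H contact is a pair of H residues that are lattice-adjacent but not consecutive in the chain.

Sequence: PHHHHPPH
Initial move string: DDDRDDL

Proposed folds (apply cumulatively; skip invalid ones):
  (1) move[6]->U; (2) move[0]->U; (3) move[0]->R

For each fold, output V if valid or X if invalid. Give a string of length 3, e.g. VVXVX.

Initial: DDDRDDL -> [(0, 0), (0, -1), (0, -2), (0, -3), (1, -3), (1, -4), (1, -5), (0, -5)]
Fold 1: move[6]->U => DDDRDDU INVALID (collision), skipped
Fold 2: move[0]->U => UDDRDDL INVALID (collision), skipped
Fold 3: move[0]->R => RDDRDDL VALID

Answer: XXV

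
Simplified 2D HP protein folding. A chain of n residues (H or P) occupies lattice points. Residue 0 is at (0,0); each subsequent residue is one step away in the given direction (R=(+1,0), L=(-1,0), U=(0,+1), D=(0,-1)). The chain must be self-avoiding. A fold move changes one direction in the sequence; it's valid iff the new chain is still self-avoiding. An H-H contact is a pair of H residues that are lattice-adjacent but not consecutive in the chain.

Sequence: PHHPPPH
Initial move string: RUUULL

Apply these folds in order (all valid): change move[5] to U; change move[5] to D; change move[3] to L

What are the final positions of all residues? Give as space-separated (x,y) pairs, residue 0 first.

Initial moves: RUUULL
Fold: move[5]->U => RUUULU (positions: [(0, 0), (1, 0), (1, 1), (1, 2), (1, 3), (0, 3), (0, 4)])
Fold: move[5]->D => RUUULD (positions: [(0, 0), (1, 0), (1, 1), (1, 2), (1, 3), (0, 3), (0, 2)])
Fold: move[3]->L => RUULLD (positions: [(0, 0), (1, 0), (1, 1), (1, 2), (0, 2), (-1, 2), (-1, 1)])

Answer: (0,0) (1,0) (1,1) (1,2) (0,2) (-1,2) (-1,1)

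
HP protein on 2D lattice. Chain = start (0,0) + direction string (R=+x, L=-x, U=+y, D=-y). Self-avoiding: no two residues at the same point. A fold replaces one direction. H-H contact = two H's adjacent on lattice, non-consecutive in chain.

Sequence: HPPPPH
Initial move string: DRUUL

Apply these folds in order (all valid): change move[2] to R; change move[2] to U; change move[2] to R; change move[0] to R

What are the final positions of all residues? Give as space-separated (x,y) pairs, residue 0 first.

Answer: (0,0) (1,0) (2,0) (3,0) (3,1) (2,1)

Derivation:
Initial moves: DRUUL
Fold: move[2]->R => DRRUL (positions: [(0, 0), (0, -1), (1, -1), (2, -1), (2, 0), (1, 0)])
Fold: move[2]->U => DRUUL (positions: [(0, 0), (0, -1), (1, -1), (1, 0), (1, 1), (0, 1)])
Fold: move[2]->R => DRRUL (positions: [(0, 0), (0, -1), (1, -1), (2, -1), (2, 0), (1, 0)])
Fold: move[0]->R => RRRUL (positions: [(0, 0), (1, 0), (2, 0), (3, 0), (3, 1), (2, 1)])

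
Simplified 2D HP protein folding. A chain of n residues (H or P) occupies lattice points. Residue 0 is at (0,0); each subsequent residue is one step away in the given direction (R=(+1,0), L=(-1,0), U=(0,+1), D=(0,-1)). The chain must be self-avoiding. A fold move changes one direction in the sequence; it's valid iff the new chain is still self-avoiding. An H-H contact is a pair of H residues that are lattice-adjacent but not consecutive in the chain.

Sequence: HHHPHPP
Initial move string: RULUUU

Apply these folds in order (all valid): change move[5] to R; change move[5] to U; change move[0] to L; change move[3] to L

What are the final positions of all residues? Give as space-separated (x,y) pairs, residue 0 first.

Initial moves: RULUUU
Fold: move[5]->R => RULUUR (positions: [(0, 0), (1, 0), (1, 1), (0, 1), (0, 2), (0, 3), (1, 3)])
Fold: move[5]->U => RULUUU (positions: [(0, 0), (1, 0), (1, 1), (0, 1), (0, 2), (0, 3), (0, 4)])
Fold: move[0]->L => LULUUU (positions: [(0, 0), (-1, 0), (-1, 1), (-2, 1), (-2, 2), (-2, 3), (-2, 4)])
Fold: move[3]->L => LULLUU (positions: [(0, 0), (-1, 0), (-1, 1), (-2, 1), (-3, 1), (-3, 2), (-3, 3)])

Answer: (0,0) (-1,0) (-1,1) (-2,1) (-3,1) (-3,2) (-3,3)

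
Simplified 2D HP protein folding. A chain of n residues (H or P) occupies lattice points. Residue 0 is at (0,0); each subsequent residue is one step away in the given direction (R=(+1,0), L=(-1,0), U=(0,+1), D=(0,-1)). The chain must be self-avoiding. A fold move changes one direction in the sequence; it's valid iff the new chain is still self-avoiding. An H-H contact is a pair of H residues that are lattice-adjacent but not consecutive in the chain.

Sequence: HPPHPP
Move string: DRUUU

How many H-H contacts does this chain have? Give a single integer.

Positions: [(0, 0), (0, -1), (1, -1), (1, 0), (1, 1), (1, 2)]
H-H contact: residue 0 @(0,0) - residue 3 @(1, 0)

Answer: 1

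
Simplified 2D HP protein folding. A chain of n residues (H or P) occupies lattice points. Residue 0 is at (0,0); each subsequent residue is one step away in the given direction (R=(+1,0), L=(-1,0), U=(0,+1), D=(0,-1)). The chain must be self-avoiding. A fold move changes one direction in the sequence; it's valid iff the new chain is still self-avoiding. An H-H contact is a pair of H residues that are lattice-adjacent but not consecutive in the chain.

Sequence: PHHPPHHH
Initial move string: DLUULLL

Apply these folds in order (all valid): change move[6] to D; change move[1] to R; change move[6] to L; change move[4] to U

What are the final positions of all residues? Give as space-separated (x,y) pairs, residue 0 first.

Initial moves: DLUULLL
Fold: move[6]->D => DLUULLD (positions: [(0, 0), (0, -1), (-1, -1), (-1, 0), (-1, 1), (-2, 1), (-3, 1), (-3, 0)])
Fold: move[1]->R => DRUULLD (positions: [(0, 0), (0, -1), (1, -1), (1, 0), (1, 1), (0, 1), (-1, 1), (-1, 0)])
Fold: move[6]->L => DRUULLL (positions: [(0, 0), (0, -1), (1, -1), (1, 0), (1, 1), (0, 1), (-1, 1), (-2, 1)])
Fold: move[4]->U => DRUUULL (positions: [(0, 0), (0, -1), (1, -1), (1, 0), (1, 1), (1, 2), (0, 2), (-1, 2)])

Answer: (0,0) (0,-1) (1,-1) (1,0) (1,1) (1,2) (0,2) (-1,2)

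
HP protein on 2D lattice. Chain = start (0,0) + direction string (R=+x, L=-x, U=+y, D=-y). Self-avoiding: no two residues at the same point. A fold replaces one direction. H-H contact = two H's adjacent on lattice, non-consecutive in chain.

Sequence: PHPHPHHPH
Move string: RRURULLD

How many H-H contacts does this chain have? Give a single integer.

Answer: 3

Derivation:
Positions: [(0, 0), (1, 0), (2, 0), (2, 1), (3, 1), (3, 2), (2, 2), (1, 2), (1, 1)]
H-H contact: residue 1 @(1,0) - residue 8 @(1, 1)
H-H contact: residue 3 @(2,1) - residue 8 @(1, 1)
H-H contact: residue 3 @(2,1) - residue 6 @(2, 2)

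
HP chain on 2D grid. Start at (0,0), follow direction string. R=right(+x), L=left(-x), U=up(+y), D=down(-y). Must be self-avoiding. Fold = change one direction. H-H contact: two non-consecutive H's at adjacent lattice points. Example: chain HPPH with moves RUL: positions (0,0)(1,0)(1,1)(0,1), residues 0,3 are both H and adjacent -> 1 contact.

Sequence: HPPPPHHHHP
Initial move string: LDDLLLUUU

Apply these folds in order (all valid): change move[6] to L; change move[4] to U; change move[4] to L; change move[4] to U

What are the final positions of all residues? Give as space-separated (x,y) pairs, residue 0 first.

Answer: (0,0) (-1,0) (-1,-1) (-1,-2) (-2,-2) (-2,-1) (-3,-1) (-4,-1) (-4,0) (-4,1)

Derivation:
Initial moves: LDDLLLUUU
Fold: move[6]->L => LDDLLLLUU (positions: [(0, 0), (-1, 0), (-1, -1), (-1, -2), (-2, -2), (-3, -2), (-4, -2), (-5, -2), (-5, -1), (-5, 0)])
Fold: move[4]->U => LDDLULLUU (positions: [(0, 0), (-1, 0), (-1, -1), (-1, -2), (-2, -2), (-2, -1), (-3, -1), (-4, -1), (-4, 0), (-4, 1)])
Fold: move[4]->L => LDDLLLLUU (positions: [(0, 0), (-1, 0), (-1, -1), (-1, -2), (-2, -2), (-3, -2), (-4, -2), (-5, -2), (-5, -1), (-5, 0)])
Fold: move[4]->U => LDDLULLUU (positions: [(0, 0), (-1, 0), (-1, -1), (-1, -2), (-2, -2), (-2, -1), (-3, -1), (-4, -1), (-4, 0), (-4, 1)])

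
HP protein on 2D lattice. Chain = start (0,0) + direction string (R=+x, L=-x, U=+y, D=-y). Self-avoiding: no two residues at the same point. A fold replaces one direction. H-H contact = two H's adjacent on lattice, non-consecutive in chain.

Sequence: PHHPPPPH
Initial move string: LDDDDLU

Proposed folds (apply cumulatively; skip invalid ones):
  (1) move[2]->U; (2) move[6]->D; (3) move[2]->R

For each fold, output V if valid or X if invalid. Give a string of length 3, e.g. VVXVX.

Answer: XVV

Derivation:
Initial: LDDDDLU -> [(0, 0), (-1, 0), (-1, -1), (-1, -2), (-1, -3), (-1, -4), (-2, -4), (-2, -3)]
Fold 1: move[2]->U => LDUDDLU INVALID (collision), skipped
Fold 2: move[6]->D => LDDDDLD VALID
Fold 3: move[2]->R => LDRDDLD VALID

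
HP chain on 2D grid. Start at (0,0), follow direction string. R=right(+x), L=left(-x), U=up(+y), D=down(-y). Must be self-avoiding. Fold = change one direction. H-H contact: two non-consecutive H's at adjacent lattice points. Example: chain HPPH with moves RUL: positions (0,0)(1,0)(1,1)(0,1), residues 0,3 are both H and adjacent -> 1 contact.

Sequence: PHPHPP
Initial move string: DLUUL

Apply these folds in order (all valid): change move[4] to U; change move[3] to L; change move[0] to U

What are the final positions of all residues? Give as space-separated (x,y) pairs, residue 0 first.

Answer: (0,0) (0,1) (-1,1) (-1,2) (-2,2) (-2,3)

Derivation:
Initial moves: DLUUL
Fold: move[4]->U => DLUUU (positions: [(0, 0), (0, -1), (-1, -1), (-1, 0), (-1, 1), (-1, 2)])
Fold: move[3]->L => DLULU (positions: [(0, 0), (0, -1), (-1, -1), (-1, 0), (-2, 0), (-2, 1)])
Fold: move[0]->U => ULULU (positions: [(0, 0), (0, 1), (-1, 1), (-1, 2), (-2, 2), (-2, 3)])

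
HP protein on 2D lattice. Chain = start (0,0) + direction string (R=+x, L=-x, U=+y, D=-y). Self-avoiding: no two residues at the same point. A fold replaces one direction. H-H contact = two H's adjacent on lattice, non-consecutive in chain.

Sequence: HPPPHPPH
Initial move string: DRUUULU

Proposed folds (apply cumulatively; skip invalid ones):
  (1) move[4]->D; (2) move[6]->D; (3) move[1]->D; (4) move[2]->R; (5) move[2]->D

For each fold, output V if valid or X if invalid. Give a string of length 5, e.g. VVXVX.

Initial: DRUUULU -> [(0, 0), (0, -1), (1, -1), (1, 0), (1, 1), (1, 2), (0, 2), (0, 3)]
Fold 1: move[4]->D => DRUUDLU INVALID (collision), skipped
Fold 2: move[6]->D => DRUUULD VALID
Fold 3: move[1]->D => DDUUULD INVALID (collision), skipped
Fold 4: move[2]->R => DRRUULD VALID
Fold 5: move[2]->D => DRDUULD INVALID (collision), skipped

Answer: XVXVX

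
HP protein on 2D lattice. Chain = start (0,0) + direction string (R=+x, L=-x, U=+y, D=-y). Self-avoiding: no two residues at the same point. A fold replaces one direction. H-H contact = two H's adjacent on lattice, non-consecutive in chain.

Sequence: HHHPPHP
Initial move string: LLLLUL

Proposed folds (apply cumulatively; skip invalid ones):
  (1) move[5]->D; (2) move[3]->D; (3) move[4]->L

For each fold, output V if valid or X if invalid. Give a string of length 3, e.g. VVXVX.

Answer: XXV

Derivation:
Initial: LLLLUL -> [(0, 0), (-1, 0), (-2, 0), (-3, 0), (-4, 0), (-4, 1), (-5, 1)]
Fold 1: move[5]->D => LLLLUD INVALID (collision), skipped
Fold 2: move[3]->D => LLLDUL INVALID (collision), skipped
Fold 3: move[4]->L => LLLLLL VALID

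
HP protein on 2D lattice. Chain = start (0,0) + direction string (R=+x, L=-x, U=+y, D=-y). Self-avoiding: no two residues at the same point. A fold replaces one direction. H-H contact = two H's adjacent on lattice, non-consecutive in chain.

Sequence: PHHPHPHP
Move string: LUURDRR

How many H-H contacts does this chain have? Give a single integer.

Positions: [(0, 0), (-1, 0), (-1, 1), (-1, 2), (0, 2), (0, 1), (1, 1), (2, 1)]
No H-H contacts found.

Answer: 0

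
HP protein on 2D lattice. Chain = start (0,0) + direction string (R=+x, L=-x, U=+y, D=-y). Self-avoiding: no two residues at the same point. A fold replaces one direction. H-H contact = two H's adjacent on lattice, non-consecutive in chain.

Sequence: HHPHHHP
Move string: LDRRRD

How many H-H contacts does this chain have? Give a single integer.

Positions: [(0, 0), (-1, 0), (-1, -1), (0, -1), (1, -1), (2, -1), (2, -2)]
H-H contact: residue 0 @(0,0) - residue 3 @(0, -1)

Answer: 1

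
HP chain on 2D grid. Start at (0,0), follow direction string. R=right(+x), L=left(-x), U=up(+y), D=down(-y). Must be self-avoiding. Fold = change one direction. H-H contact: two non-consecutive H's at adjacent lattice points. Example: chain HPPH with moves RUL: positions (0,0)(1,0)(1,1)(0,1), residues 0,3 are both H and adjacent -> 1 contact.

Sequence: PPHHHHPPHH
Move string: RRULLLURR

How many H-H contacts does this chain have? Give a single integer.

Answer: 2

Derivation:
Positions: [(0, 0), (1, 0), (2, 0), (2, 1), (1, 1), (0, 1), (-1, 1), (-1, 2), (0, 2), (1, 2)]
H-H contact: residue 4 @(1,1) - residue 9 @(1, 2)
H-H contact: residue 5 @(0,1) - residue 8 @(0, 2)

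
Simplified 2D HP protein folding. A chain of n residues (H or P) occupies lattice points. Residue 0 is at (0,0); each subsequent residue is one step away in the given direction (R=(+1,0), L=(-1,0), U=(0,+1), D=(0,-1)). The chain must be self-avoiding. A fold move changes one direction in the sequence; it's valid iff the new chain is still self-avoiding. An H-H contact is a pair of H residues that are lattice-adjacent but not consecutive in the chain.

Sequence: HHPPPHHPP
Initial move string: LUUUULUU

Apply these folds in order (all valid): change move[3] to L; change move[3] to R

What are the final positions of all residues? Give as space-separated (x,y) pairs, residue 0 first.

Answer: (0,0) (-1,0) (-1,1) (-1,2) (0,2) (0,3) (-1,3) (-1,4) (-1,5)

Derivation:
Initial moves: LUUUULUU
Fold: move[3]->L => LUULULUU (positions: [(0, 0), (-1, 0), (-1, 1), (-1, 2), (-2, 2), (-2, 3), (-3, 3), (-3, 4), (-3, 5)])
Fold: move[3]->R => LUURULUU (positions: [(0, 0), (-1, 0), (-1, 1), (-1, 2), (0, 2), (0, 3), (-1, 3), (-1, 4), (-1, 5)])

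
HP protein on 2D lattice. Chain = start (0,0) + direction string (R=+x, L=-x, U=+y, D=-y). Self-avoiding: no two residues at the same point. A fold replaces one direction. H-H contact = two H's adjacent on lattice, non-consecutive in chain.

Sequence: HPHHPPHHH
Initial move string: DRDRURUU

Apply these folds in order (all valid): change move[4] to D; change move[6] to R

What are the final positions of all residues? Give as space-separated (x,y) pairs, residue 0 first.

Answer: (0,0) (0,-1) (1,-1) (1,-2) (2,-2) (2,-3) (3,-3) (4,-3) (4,-2)

Derivation:
Initial moves: DRDRURUU
Fold: move[4]->D => DRDRDRUU (positions: [(0, 0), (0, -1), (1, -1), (1, -2), (2, -2), (2, -3), (3, -3), (3, -2), (3, -1)])
Fold: move[6]->R => DRDRDRRU (positions: [(0, 0), (0, -1), (1, -1), (1, -2), (2, -2), (2, -3), (3, -3), (4, -3), (4, -2)])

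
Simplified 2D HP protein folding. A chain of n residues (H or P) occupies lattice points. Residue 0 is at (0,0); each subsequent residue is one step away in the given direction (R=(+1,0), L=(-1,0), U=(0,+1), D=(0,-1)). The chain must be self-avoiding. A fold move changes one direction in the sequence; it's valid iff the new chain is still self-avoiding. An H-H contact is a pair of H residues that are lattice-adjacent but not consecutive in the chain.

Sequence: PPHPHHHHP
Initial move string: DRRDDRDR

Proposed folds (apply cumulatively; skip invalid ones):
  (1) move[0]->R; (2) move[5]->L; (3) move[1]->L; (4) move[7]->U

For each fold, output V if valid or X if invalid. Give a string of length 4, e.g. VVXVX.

Initial: DRRDDRDR -> [(0, 0), (0, -1), (1, -1), (2, -1), (2, -2), (2, -3), (3, -3), (3, -4), (4, -4)]
Fold 1: move[0]->R => RRRDDRDR VALID
Fold 2: move[5]->L => RRRDDLDR VALID
Fold 3: move[1]->L => RLRDDLDR INVALID (collision), skipped
Fold 4: move[7]->U => RRRDDLDU INVALID (collision), skipped

Answer: VVXX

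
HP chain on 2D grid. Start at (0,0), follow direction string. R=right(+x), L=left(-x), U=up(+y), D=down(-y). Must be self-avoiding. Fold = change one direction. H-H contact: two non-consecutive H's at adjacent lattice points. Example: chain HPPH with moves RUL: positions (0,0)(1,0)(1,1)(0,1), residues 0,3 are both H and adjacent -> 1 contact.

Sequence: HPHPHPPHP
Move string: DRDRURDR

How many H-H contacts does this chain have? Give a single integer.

Positions: [(0, 0), (0, -1), (1, -1), (1, -2), (2, -2), (2, -1), (3, -1), (3, -2), (4, -2)]
H-H contact: residue 4 @(2,-2) - residue 7 @(3, -2)

Answer: 1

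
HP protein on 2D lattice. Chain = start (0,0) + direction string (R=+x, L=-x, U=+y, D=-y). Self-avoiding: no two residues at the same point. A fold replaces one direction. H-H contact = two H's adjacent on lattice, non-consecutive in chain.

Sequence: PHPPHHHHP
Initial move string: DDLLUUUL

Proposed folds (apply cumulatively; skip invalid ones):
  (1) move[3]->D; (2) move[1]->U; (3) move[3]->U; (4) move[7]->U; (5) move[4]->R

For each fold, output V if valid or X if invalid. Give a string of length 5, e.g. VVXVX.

Answer: XXVVX

Derivation:
Initial: DDLLUUUL -> [(0, 0), (0, -1), (0, -2), (-1, -2), (-2, -2), (-2, -1), (-2, 0), (-2, 1), (-3, 1)]
Fold 1: move[3]->D => DDLDUUUL INVALID (collision), skipped
Fold 2: move[1]->U => DULLUUUL INVALID (collision), skipped
Fold 3: move[3]->U => DDLUUUUL VALID
Fold 4: move[7]->U => DDLUUUUU VALID
Fold 5: move[4]->R => DDLURUUU INVALID (collision), skipped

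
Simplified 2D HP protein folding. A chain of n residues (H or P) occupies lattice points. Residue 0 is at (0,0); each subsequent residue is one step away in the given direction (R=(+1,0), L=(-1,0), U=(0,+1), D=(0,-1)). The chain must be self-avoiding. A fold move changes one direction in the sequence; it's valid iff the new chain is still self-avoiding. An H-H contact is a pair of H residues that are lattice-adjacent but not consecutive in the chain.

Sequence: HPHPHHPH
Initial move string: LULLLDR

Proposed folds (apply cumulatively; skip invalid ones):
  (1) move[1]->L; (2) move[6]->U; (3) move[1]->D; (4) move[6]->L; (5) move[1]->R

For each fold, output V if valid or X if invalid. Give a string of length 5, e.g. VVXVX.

Initial: LULLLDR -> [(0, 0), (-1, 0), (-1, 1), (-2, 1), (-3, 1), (-4, 1), (-4, 0), (-3, 0)]
Fold 1: move[1]->L => LLLLLDR VALID
Fold 2: move[6]->U => LLLLLDU INVALID (collision), skipped
Fold 3: move[1]->D => LDLLLDR VALID
Fold 4: move[6]->L => LDLLLDL VALID
Fold 5: move[1]->R => LRLLLDL INVALID (collision), skipped

Answer: VXVVX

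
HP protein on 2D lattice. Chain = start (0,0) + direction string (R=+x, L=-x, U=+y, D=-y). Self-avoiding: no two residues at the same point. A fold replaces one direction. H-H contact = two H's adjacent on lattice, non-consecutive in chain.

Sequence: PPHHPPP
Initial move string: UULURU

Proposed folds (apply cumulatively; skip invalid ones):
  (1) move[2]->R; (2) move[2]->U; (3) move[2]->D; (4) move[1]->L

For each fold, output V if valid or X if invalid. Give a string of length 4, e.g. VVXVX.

Answer: VVXV

Derivation:
Initial: UULURU -> [(0, 0), (0, 1), (0, 2), (-1, 2), (-1, 3), (0, 3), (0, 4)]
Fold 1: move[2]->R => UURURU VALID
Fold 2: move[2]->U => UUUURU VALID
Fold 3: move[2]->D => UUDURU INVALID (collision), skipped
Fold 4: move[1]->L => ULUURU VALID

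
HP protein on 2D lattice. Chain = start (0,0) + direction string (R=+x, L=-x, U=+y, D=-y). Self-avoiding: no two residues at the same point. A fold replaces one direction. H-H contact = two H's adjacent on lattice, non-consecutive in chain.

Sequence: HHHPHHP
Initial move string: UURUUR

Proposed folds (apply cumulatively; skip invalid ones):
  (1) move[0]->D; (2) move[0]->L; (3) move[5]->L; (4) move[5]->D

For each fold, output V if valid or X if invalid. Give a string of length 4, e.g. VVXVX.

Initial: UURUUR -> [(0, 0), (0, 1), (0, 2), (1, 2), (1, 3), (1, 4), (2, 4)]
Fold 1: move[0]->D => DURUUR INVALID (collision), skipped
Fold 2: move[0]->L => LURUUR VALID
Fold 3: move[5]->L => LURUUL VALID
Fold 4: move[5]->D => LURUUD INVALID (collision), skipped

Answer: XVVX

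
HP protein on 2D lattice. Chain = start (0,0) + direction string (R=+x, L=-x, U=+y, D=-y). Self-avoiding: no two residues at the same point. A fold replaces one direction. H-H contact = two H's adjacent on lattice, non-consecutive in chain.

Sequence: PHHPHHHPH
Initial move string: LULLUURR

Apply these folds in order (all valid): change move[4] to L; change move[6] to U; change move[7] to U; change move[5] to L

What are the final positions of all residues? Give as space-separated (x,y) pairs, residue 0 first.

Answer: (0,0) (-1,0) (-1,1) (-2,1) (-3,1) (-4,1) (-5,1) (-5,2) (-5,3)

Derivation:
Initial moves: LULLUURR
Fold: move[4]->L => LULLLURR (positions: [(0, 0), (-1, 0), (-1, 1), (-2, 1), (-3, 1), (-4, 1), (-4, 2), (-3, 2), (-2, 2)])
Fold: move[6]->U => LULLLUUR (positions: [(0, 0), (-1, 0), (-1, 1), (-2, 1), (-3, 1), (-4, 1), (-4, 2), (-4, 3), (-3, 3)])
Fold: move[7]->U => LULLLUUU (positions: [(0, 0), (-1, 0), (-1, 1), (-2, 1), (-3, 1), (-4, 1), (-4, 2), (-4, 3), (-4, 4)])
Fold: move[5]->L => LULLLLUU (positions: [(0, 0), (-1, 0), (-1, 1), (-2, 1), (-3, 1), (-4, 1), (-5, 1), (-5, 2), (-5, 3)])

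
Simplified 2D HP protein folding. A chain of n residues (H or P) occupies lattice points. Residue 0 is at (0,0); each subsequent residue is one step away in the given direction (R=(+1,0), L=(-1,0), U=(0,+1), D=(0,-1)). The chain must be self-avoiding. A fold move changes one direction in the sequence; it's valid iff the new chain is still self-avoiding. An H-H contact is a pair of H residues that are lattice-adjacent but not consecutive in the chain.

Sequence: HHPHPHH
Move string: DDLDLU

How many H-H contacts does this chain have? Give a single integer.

Answer: 1

Derivation:
Positions: [(0, 0), (0, -1), (0, -2), (-1, -2), (-1, -3), (-2, -3), (-2, -2)]
H-H contact: residue 3 @(-1,-2) - residue 6 @(-2, -2)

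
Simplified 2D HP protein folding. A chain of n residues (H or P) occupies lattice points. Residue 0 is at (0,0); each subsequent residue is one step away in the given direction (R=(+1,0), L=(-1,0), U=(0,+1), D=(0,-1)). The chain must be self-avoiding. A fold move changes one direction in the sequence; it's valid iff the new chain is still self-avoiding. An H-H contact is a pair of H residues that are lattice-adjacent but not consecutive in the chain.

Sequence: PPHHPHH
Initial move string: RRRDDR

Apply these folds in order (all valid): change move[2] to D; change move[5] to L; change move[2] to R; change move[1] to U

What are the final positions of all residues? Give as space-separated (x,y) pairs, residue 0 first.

Initial moves: RRRDDR
Fold: move[2]->D => RRDDDR (positions: [(0, 0), (1, 0), (2, 0), (2, -1), (2, -2), (2, -3), (3, -3)])
Fold: move[5]->L => RRDDDL (positions: [(0, 0), (1, 0), (2, 0), (2, -1), (2, -2), (2, -3), (1, -3)])
Fold: move[2]->R => RRRDDL (positions: [(0, 0), (1, 0), (2, 0), (3, 0), (3, -1), (3, -2), (2, -2)])
Fold: move[1]->U => RURDDL (positions: [(0, 0), (1, 0), (1, 1), (2, 1), (2, 0), (2, -1), (1, -1)])

Answer: (0,0) (1,0) (1,1) (2,1) (2,0) (2,-1) (1,-1)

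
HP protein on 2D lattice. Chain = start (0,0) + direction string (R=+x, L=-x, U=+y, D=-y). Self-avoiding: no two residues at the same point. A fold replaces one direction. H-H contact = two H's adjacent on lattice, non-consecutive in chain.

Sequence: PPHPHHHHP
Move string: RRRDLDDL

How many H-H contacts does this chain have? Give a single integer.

Answer: 1

Derivation:
Positions: [(0, 0), (1, 0), (2, 0), (3, 0), (3, -1), (2, -1), (2, -2), (2, -3), (1, -3)]
H-H contact: residue 2 @(2,0) - residue 5 @(2, -1)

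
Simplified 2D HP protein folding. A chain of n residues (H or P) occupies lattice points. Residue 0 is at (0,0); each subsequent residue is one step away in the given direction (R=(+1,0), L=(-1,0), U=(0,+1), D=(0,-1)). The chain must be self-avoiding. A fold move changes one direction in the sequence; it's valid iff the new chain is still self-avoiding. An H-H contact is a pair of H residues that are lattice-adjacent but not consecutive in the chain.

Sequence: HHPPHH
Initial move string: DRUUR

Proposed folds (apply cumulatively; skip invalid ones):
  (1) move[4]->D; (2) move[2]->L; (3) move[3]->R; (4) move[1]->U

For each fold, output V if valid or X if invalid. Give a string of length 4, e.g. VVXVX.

Initial: DRUUR -> [(0, 0), (0, -1), (1, -1), (1, 0), (1, 1), (2, 1)]
Fold 1: move[4]->D => DRUUD INVALID (collision), skipped
Fold 2: move[2]->L => DRLUR INVALID (collision), skipped
Fold 3: move[3]->R => DRURR VALID
Fold 4: move[1]->U => DUURR INVALID (collision), skipped

Answer: XXVX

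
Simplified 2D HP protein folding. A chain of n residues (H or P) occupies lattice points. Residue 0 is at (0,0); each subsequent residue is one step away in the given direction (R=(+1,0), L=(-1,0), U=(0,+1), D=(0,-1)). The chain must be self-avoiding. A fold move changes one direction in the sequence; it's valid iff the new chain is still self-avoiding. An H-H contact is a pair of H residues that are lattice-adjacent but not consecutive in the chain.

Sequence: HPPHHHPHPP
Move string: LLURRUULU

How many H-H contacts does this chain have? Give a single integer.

Answer: 1

Derivation:
Positions: [(0, 0), (-1, 0), (-2, 0), (-2, 1), (-1, 1), (0, 1), (0, 2), (0, 3), (-1, 3), (-1, 4)]
H-H contact: residue 0 @(0,0) - residue 5 @(0, 1)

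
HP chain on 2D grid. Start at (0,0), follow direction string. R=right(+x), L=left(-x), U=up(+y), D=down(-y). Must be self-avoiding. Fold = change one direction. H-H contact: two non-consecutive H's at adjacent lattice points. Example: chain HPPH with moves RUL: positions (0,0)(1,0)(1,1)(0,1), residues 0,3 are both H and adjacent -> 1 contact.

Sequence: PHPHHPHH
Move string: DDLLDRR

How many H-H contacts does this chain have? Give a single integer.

Answer: 1

Derivation:
Positions: [(0, 0), (0, -1), (0, -2), (-1, -2), (-2, -2), (-2, -3), (-1, -3), (0, -3)]
H-H contact: residue 3 @(-1,-2) - residue 6 @(-1, -3)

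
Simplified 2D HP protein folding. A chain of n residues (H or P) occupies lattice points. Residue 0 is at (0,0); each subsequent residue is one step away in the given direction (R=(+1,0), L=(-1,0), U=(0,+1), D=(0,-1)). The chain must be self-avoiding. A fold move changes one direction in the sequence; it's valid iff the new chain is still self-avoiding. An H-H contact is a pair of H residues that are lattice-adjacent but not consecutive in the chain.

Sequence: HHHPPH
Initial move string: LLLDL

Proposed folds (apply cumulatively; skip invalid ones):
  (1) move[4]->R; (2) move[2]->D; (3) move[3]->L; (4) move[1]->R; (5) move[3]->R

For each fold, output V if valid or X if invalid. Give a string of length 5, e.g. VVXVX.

Initial: LLLDL -> [(0, 0), (-1, 0), (-2, 0), (-3, 0), (-3, -1), (-4, -1)]
Fold 1: move[4]->R => LLLDR VALID
Fold 2: move[2]->D => LLDDR VALID
Fold 3: move[3]->L => LLDLR INVALID (collision), skipped
Fold 4: move[1]->R => LRDDR INVALID (collision), skipped
Fold 5: move[3]->R => LLDRR VALID

Answer: VVXXV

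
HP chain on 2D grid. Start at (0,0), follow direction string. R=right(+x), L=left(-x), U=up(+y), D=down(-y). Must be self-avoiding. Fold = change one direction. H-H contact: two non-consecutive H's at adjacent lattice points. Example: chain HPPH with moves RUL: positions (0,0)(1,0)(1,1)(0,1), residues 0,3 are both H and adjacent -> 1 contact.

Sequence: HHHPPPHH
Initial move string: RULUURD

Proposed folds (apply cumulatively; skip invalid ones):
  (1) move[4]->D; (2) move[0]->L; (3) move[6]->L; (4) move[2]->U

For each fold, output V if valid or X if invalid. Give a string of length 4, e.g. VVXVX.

Answer: XVXV

Derivation:
Initial: RULUURD -> [(0, 0), (1, 0), (1, 1), (0, 1), (0, 2), (0, 3), (1, 3), (1, 2)]
Fold 1: move[4]->D => RULUDRD INVALID (collision), skipped
Fold 2: move[0]->L => LULUURD VALID
Fold 3: move[6]->L => LULUURL INVALID (collision), skipped
Fold 4: move[2]->U => LUUUURD VALID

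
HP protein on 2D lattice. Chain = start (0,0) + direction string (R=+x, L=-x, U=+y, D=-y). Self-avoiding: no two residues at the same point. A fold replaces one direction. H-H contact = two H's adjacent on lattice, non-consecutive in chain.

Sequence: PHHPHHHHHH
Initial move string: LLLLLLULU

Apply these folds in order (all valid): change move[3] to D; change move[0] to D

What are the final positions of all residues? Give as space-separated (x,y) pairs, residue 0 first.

Answer: (0,0) (0,-1) (-1,-1) (-2,-1) (-2,-2) (-3,-2) (-4,-2) (-4,-1) (-5,-1) (-5,0)

Derivation:
Initial moves: LLLLLLULU
Fold: move[3]->D => LLLDLLULU (positions: [(0, 0), (-1, 0), (-2, 0), (-3, 0), (-3, -1), (-4, -1), (-5, -1), (-5, 0), (-6, 0), (-6, 1)])
Fold: move[0]->D => DLLDLLULU (positions: [(0, 0), (0, -1), (-1, -1), (-2, -1), (-2, -2), (-3, -2), (-4, -2), (-4, -1), (-5, -1), (-5, 0)])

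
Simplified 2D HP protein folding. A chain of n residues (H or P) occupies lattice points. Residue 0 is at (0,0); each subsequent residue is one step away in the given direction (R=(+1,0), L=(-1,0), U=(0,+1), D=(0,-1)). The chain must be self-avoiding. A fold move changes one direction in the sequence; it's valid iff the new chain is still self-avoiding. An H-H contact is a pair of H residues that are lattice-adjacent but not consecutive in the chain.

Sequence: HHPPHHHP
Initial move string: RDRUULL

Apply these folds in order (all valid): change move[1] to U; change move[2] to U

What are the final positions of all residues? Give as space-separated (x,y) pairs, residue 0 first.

Answer: (0,0) (1,0) (1,1) (1,2) (1,3) (1,4) (0,4) (-1,4)

Derivation:
Initial moves: RDRUULL
Fold: move[1]->U => RURUULL (positions: [(0, 0), (1, 0), (1, 1), (2, 1), (2, 2), (2, 3), (1, 3), (0, 3)])
Fold: move[2]->U => RUUUULL (positions: [(0, 0), (1, 0), (1, 1), (1, 2), (1, 3), (1, 4), (0, 4), (-1, 4)])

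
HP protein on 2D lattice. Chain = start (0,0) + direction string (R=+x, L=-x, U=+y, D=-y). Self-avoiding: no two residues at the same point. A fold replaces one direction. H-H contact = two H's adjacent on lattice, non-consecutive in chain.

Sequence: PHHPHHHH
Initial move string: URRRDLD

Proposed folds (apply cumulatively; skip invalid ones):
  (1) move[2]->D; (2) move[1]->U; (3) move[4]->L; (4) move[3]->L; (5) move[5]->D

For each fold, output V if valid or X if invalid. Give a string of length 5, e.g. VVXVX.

Answer: VXXXV

Derivation:
Initial: URRRDLD -> [(0, 0), (0, 1), (1, 1), (2, 1), (3, 1), (3, 0), (2, 0), (2, -1)]
Fold 1: move[2]->D => URDRDLD VALID
Fold 2: move[1]->U => UUDRDLD INVALID (collision), skipped
Fold 3: move[4]->L => URDRLLD INVALID (collision), skipped
Fold 4: move[3]->L => URDLDLD INVALID (collision), skipped
Fold 5: move[5]->D => URDRDDD VALID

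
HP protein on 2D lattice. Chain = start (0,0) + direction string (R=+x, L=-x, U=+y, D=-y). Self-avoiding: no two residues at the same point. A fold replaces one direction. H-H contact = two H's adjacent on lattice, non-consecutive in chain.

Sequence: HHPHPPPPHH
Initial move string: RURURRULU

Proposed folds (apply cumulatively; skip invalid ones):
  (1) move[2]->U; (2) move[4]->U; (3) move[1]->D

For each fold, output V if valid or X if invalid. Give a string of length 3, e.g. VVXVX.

Answer: VVX

Derivation:
Initial: RURURRULU -> [(0, 0), (1, 0), (1, 1), (2, 1), (2, 2), (3, 2), (4, 2), (4, 3), (3, 3), (3, 4)]
Fold 1: move[2]->U => RUUURRULU VALID
Fold 2: move[4]->U => RUUUURULU VALID
Fold 3: move[1]->D => RDUUURULU INVALID (collision), skipped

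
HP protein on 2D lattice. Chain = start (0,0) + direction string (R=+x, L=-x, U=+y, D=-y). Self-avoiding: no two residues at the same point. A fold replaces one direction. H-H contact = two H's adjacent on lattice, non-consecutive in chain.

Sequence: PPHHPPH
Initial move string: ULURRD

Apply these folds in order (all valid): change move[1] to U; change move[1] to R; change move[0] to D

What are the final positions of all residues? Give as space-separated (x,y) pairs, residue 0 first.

Answer: (0,0) (0,-1) (1,-1) (1,0) (2,0) (3,0) (3,-1)

Derivation:
Initial moves: ULURRD
Fold: move[1]->U => UUURRD (positions: [(0, 0), (0, 1), (0, 2), (0, 3), (1, 3), (2, 3), (2, 2)])
Fold: move[1]->R => URURRD (positions: [(0, 0), (0, 1), (1, 1), (1, 2), (2, 2), (3, 2), (3, 1)])
Fold: move[0]->D => DRURRD (positions: [(0, 0), (0, -1), (1, -1), (1, 0), (2, 0), (3, 0), (3, -1)])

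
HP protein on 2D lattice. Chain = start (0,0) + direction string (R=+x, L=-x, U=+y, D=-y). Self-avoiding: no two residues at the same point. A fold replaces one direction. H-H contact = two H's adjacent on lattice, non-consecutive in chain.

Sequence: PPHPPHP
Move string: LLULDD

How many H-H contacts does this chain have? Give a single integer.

Positions: [(0, 0), (-1, 0), (-2, 0), (-2, 1), (-3, 1), (-3, 0), (-3, -1)]
H-H contact: residue 2 @(-2,0) - residue 5 @(-3, 0)

Answer: 1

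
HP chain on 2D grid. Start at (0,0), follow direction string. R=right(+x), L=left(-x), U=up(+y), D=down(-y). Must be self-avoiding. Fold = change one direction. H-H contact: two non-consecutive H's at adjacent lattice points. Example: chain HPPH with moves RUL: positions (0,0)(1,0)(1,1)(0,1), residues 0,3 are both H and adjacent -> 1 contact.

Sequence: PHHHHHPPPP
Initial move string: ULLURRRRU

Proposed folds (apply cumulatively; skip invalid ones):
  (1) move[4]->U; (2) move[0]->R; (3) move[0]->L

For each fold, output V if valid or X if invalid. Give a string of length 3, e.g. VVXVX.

Initial: ULLURRRRU -> [(0, 0), (0, 1), (-1, 1), (-2, 1), (-2, 2), (-1, 2), (0, 2), (1, 2), (2, 2), (2, 3)]
Fold 1: move[4]->U => ULLUURRRU VALID
Fold 2: move[0]->R => RLLUURRRU INVALID (collision), skipped
Fold 3: move[0]->L => LLLUURRRU VALID

Answer: VXV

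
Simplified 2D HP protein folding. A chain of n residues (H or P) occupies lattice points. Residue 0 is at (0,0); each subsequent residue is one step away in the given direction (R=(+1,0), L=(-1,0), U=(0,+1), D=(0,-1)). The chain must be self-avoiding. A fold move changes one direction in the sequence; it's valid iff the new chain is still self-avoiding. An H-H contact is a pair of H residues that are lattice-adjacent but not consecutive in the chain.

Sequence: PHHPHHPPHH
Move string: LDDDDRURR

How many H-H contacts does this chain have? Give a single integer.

Positions: [(0, 0), (-1, 0), (-1, -1), (-1, -2), (-1, -3), (-1, -4), (0, -4), (0, -3), (1, -3), (2, -3)]
No H-H contacts found.

Answer: 0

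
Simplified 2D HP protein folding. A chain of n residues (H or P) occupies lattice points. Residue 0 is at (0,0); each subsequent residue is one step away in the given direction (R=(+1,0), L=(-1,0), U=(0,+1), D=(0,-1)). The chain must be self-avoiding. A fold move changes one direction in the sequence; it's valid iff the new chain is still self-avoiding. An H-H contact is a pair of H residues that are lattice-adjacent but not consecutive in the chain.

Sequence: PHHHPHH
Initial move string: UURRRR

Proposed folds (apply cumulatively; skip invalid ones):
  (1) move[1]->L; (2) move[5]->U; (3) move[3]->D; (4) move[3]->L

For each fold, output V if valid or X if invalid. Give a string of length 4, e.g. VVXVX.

Answer: XVVX

Derivation:
Initial: UURRRR -> [(0, 0), (0, 1), (0, 2), (1, 2), (2, 2), (3, 2), (4, 2)]
Fold 1: move[1]->L => ULRRRR INVALID (collision), skipped
Fold 2: move[5]->U => UURRRU VALID
Fold 3: move[3]->D => UURDRU VALID
Fold 4: move[3]->L => UURLRU INVALID (collision), skipped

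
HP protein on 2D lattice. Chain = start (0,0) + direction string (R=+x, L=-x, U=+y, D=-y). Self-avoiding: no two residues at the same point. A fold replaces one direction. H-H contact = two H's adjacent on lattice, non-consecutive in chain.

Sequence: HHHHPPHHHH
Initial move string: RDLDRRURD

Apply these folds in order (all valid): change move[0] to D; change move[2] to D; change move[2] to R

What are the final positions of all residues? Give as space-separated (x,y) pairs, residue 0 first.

Initial moves: RDLDRRURD
Fold: move[0]->D => DDLDRRURD (positions: [(0, 0), (0, -1), (0, -2), (-1, -2), (-1, -3), (0, -3), (1, -3), (1, -2), (2, -2), (2, -3)])
Fold: move[2]->D => DDDDRRURD (positions: [(0, 0), (0, -1), (0, -2), (0, -3), (0, -4), (1, -4), (2, -4), (2, -3), (3, -3), (3, -4)])
Fold: move[2]->R => DDRDRRURD (positions: [(0, 0), (0, -1), (0, -2), (1, -2), (1, -3), (2, -3), (3, -3), (3, -2), (4, -2), (4, -3)])

Answer: (0,0) (0,-1) (0,-2) (1,-2) (1,-3) (2,-3) (3,-3) (3,-2) (4,-2) (4,-3)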